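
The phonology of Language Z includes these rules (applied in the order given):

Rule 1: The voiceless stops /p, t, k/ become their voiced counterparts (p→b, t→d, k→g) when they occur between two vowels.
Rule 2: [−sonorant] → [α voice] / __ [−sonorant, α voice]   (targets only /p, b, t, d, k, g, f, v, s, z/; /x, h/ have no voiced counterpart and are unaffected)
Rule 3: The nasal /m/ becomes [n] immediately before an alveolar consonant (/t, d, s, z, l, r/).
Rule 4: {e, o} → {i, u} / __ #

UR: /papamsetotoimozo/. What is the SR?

pabansedodoimozu

Rule 1 (intervocalic voicing): /p/ is a voiceless stop between vowels /a/ and /a/, so it voices to [b]. /t/ is a voiceless stop between vowels /e/ and /o/, so it voices to [d]. /t/ is a voiceless stop between vowels /o/ and /o/, so it voices to [d]. /papamsetotoimozo/ → pabamsedodoimozo.
Rule 2 (regressive voicing assimilation): no segment meets the environment; /pabamsedodoimozo/ is unchanged.
Rule 3 (nasal place assimilation): /m/ precedes the alveolar consonant /s/, so it assimilates in place to [n]. /pabamsedodoimozo/ → pabansedodoimozo.
Rule 4 (final vowel raising): /o/ is a mid vowel in word-final position, so it raises to [u]. /pabansedodoimozo/ → pabansedodoimozu.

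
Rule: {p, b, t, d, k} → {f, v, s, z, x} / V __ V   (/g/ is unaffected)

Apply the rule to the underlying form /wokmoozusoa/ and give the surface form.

No segment of /wokmoozusoa/ meets the structural description of the rule, so the form surfaces unchanged.

wokmoozusoa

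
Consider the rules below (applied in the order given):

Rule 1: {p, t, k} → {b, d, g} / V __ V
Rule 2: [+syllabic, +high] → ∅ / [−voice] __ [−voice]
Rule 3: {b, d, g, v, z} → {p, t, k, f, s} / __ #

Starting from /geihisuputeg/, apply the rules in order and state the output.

geihsubudek

Rule 1 (intervocalic voicing): /p/ is a voiceless stop between vowels /u/ and /u/, so it voices to [b]. /t/ is a voiceless stop between vowels /u/ and /e/, so it voices to [d]. /geihisuputeg/ → geihisubudeg.
Rule 2 (high vowel syncope): /i/ is a high vowel flanked by voiceless consonants /h/ and /s/, so it deletes. /geihisubudeg/ → geihsubudeg.
Rule 3 (final devoicing): /g/ is a voiced obstruent in word-final position, so it devoices to [k]. /geihsubudeg/ → geihsubudek.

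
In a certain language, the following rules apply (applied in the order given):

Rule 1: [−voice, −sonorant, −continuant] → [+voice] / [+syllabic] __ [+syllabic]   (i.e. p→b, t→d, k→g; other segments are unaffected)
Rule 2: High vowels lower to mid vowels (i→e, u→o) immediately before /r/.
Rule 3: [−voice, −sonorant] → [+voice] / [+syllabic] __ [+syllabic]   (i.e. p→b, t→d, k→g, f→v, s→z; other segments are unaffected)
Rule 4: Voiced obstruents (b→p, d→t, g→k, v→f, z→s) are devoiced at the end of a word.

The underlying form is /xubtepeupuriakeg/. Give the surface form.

xubtebeuboriagek

Rule 1 (intervocalic voicing): /p/ is a voiceless stop between vowels /e/ and /e/, so it voices to [b]. /p/ is a voiceless stop between vowels /u/ and /u/, so it voices to [b]. /k/ is a voiceless stop between vowels /a/ and /e/, so it voices to [g]. /xubtepeupuriakeg/ → xubtebeuburiageg.
Rule 2 (pre-rhotic lowering): /u/ is a high vowel immediately before /r/, so it lowers to [o]. /xubtebeuburiageg/ → xubtebeuboriageg.
Rule 3 (intervocalic voicing): no segment meets the environment; /xubtebeuboriageg/ is unchanged.
Rule 4 (final devoicing): /g/ is a voiced obstruent in word-final position, so it devoices to [k]. /xubtebeuboriageg/ → xubtebeuboriagek.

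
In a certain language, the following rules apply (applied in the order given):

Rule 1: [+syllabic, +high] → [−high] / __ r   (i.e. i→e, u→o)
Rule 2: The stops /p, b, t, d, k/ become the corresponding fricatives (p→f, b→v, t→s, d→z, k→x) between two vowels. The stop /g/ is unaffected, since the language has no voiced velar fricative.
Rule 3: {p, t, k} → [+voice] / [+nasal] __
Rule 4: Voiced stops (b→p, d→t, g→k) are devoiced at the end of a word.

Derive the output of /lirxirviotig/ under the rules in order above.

lerxerviosik

Rule 1 (pre-rhotic lowering): /i/ is a high vowel immediately before /r/, so it lowers to [e]. /i/ is a high vowel immediately before /r/, so it lowers to [e]. /lirxirviotig/ → lerxerviotig.
Rule 2 (intervocalic spirantization): /t/ is a stop between vowels /o/ and /i/, so it spirantizes to the fricative [s]. /lerxerviotig/ → lerxerviosig.
Rule 3 (post-nasal voicing): no segment meets the environment; /lerxerviosig/ is unchanged.
Rule 4 (final devoicing): /g/ is a voiced stop in word-final position, so it devoices to [k]. /lerxerviosig/ → lerxerviosik.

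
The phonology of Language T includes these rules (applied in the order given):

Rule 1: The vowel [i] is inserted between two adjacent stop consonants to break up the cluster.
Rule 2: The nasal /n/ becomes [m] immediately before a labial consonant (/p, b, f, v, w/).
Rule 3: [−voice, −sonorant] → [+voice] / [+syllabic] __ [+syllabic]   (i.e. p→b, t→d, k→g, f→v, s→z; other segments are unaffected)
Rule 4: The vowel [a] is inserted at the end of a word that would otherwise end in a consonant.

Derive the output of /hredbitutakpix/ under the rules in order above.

Rule 1 (stop-cluster i-epenthesis): /d/ and /b/ form a stop–stop cluster, so [i] is inserted between them. /k/ and /p/ form a stop–stop cluster, so [i] is inserted between them. /hredbitutakpix/ → hredibitutakipix.
Rule 2 (nasal place assimilation): no segment meets the environment; /hredibitutakipix/ is unchanged.
Rule 3 (intervocalic voicing): /t/ is a voiceless obstruent between vowels /i/ and /u/, so it voices to [d]. /t/ is a voiceless obstruent between vowels /u/ and /a/, so it voices to [d]. /k/ is a voiceless obstruent between vowels /a/ and /i/, so it voices to [g]. /p/ is a voiceless obstruent between vowels /i/ and /i/, so it voices to [b]. /hredibitutakipix/ → hredibidudagibix.
Rule 4 (final a-epenthesis): the form ends in the consonant /x/, so [a] is inserted word-finally. /hredibidudagibix/ → hredibidudagibixa.

hredibidudagibixa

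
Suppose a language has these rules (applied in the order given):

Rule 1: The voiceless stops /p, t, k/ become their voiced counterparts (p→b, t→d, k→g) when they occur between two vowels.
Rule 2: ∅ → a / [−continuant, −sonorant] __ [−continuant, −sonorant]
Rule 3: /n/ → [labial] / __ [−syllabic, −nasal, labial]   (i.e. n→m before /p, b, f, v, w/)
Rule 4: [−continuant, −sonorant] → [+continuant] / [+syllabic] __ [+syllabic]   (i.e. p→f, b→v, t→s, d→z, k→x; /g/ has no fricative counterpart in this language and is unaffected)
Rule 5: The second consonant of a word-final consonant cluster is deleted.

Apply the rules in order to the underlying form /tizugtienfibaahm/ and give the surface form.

tizugasiemfivaah

Rule 1 (intervocalic voicing): no segment meets the environment; /tizugtienfibaahm/ is unchanged.
Rule 2 (stop-cluster a-epenthesis): /g/ and /t/ form a stop–stop cluster, so [a] is inserted between them. /tizugtienfibaahm/ → tizugatienfibaahm.
Rule 3 (nasal place assimilation): /n/ precedes the labial consonant /f/, so it assimilates in place to [m]. /tizugatienfibaahm/ → tizugatiemfibaahm.
Rule 4 (intervocalic spirantization): /t/ is a stop between vowels /a/ and /i/, so it spirantizes to the fricative [s]. /b/ is a stop between vowels /i/ and /a/, so it spirantizes to the fricative [v]. /tizugatiemfibaahm/ → tizugasiemfivaahm.
Rule 5 (final cluster simplification): /m/ is the second consonant of a word-final cluster /hm/, so it deletes. /tizugasiemfivaahm/ → tizugasiemfivaah.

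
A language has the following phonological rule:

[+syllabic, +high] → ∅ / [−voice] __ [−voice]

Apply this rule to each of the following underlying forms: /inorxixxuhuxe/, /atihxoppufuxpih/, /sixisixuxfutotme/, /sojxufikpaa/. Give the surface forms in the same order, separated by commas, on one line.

/inorxixxuhuxe/: /i/ is a high vowel flanked by voiceless consonants /x/ and /x/, so it deletes. /u/ is a high vowel flanked by voiceless consonants /x/ and /h/, so it deletes. /u/ is a high vowel flanked by voiceless consonants /h/ and /x/, so it deletes. → [inorxxxhxe].
/atihxoppufuxpih/: /i/ is a high vowel flanked by voiceless consonants /t/ and /h/, so it deletes. /u/ is a high vowel flanked by voiceless consonants /p/ and /f/, so it deletes. /u/ is a high vowel flanked by voiceless consonants /f/ and /x/, so it deletes. /i/ is a high vowel flanked by voiceless consonants /p/ and /h/, so it deletes. → [athxoppfxph].
/sixisixuxfutotme/: /i/ is a high vowel flanked by voiceless consonants /s/ and /x/, so it deletes. /i/ is a high vowel flanked by voiceless consonants /x/ and /s/, so it deletes. /i/ is a high vowel flanked by voiceless consonants /s/ and /x/, so it deletes. /u/ is a high vowel flanked by voiceless consonants /x/ and /x/, so it deletes. /u/ is a high vowel flanked by voiceless consonants /f/ and /t/, so it deletes. → [sxsxxftotme].
/sojxufikpaa/: /u/ is a high vowel flanked by voiceless consonants /x/ and /f/, so it deletes. /i/ is a high vowel flanked by voiceless consonants /f/ and /k/, so it deletes. → [sojxfkpaa].

inorxxxhxe, athxoppfxph, sxsxxftotme, sojxfkpaa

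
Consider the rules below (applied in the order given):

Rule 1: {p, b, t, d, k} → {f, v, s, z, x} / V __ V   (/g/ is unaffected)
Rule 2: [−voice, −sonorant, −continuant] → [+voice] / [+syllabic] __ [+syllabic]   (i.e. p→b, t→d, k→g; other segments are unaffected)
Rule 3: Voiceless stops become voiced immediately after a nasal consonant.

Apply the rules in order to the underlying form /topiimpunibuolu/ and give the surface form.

Rule 1 (intervocalic spirantization): /p/ is a stop between vowels /o/ and /i/, so it spirantizes to the fricative [f]. /b/ is a stop between vowels /i/ and /u/, so it spirantizes to the fricative [v]. /topiimpunibuolu/ → tofiimpunivuolu.
Rule 2 (intervocalic voicing): no segment meets the environment; /tofiimpunivuolu/ is unchanged.
Rule 3 (post-nasal voicing): /p/ is a voiceless stop immediately after the nasal /m/, so it voices to [b]. /tofiimpunivuolu/ → tofiimbunivuolu.

tofiimbunivuolu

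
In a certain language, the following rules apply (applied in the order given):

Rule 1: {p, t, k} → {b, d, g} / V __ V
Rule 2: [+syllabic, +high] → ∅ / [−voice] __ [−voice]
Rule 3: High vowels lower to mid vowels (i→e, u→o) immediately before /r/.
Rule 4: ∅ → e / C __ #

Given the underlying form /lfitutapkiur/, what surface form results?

lfidudapkiore

Rule 1 (intervocalic voicing): /t/ is a voiceless stop between vowels /i/ and /u/, so it voices to [d]. /t/ is a voiceless stop between vowels /u/ and /a/, so it voices to [d]. /lfitutapkiur/ → lfidudapkiur.
Rule 2 (high vowel syncope): no segment meets the environment; /lfidudapkiur/ is unchanged.
Rule 3 (pre-rhotic lowering): /u/ is a high vowel immediately before /r/, so it lowers to [o]. /lfidudapkiur/ → lfidudapkior.
Rule 4 (final e-epenthesis): the form ends in the consonant /r/, so [e] is inserted word-finally. /lfidudapkior/ → lfidudapkiore.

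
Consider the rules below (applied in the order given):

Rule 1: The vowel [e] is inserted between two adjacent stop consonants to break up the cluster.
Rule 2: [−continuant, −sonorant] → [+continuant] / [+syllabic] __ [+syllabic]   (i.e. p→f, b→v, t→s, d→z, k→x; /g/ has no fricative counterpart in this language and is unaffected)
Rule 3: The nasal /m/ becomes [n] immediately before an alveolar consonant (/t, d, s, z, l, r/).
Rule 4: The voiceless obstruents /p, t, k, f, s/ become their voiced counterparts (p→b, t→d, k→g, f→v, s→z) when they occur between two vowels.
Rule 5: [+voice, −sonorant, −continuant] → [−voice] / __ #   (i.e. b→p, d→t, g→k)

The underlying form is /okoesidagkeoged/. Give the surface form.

Rule 1 (stop-cluster e-epenthesis): /g/ and /k/ form a stop–stop cluster, so [e] is inserted between them. /okoesidagkeoged/ → okoesidagekeoged.
Rule 2 (intervocalic spirantization): /k/ is a stop between vowels /o/ and /o/, so it spirantizes to the fricative [x]. /d/ is a stop between vowels /i/ and /a/, so it spirantizes to the fricative [z]. /k/ is a stop between vowels /e/ and /e/, so it spirantizes to the fricative [x]. /okoesidagekeoged/ → oxoesizagexeoged.
Rule 3 (nasal place assimilation): no segment meets the environment; /oxoesizagexeoged/ is unchanged.
Rule 4 (intervocalic voicing): /s/ is a voiceless obstruent between vowels /e/ and /i/, so it voices to [z]. /oxoesizagexeoged/ → oxoezizagexeoged.
Rule 5 (final devoicing): /d/ is a voiced stop in word-final position, so it devoices to [t]. /oxoezizagexeoged/ → oxoezizagexeoget.

oxoezizagexeoget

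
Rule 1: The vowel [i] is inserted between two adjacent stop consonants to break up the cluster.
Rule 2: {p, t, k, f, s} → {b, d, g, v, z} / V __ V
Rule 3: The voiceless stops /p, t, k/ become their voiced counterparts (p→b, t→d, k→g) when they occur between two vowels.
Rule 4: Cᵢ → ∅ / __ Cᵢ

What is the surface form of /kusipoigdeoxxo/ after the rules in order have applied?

Rule 1 (stop-cluster i-epenthesis): /g/ and /d/ form a stop–stop cluster, so [i] is inserted between them. /kusipoigdeoxxo/ → kusipoigideoxxo.
Rule 2 (intervocalic voicing): /s/ is a voiceless obstruent between vowels /u/ and /i/, so it voices to [z]. /p/ is a voiceless obstruent between vowels /i/ and /o/, so it voices to [b]. /kusipoigideoxxo/ → kuziboigideoxxo.
Rule 3 (intervocalic voicing): no segment meets the environment; /kuziboigideoxxo/ is unchanged.
Rule 4 (degemination): /xx/ is a geminate; the first /x/ deletes. /kuziboigideoxxo/ → kuziboigideoxo.

kuziboigideoxo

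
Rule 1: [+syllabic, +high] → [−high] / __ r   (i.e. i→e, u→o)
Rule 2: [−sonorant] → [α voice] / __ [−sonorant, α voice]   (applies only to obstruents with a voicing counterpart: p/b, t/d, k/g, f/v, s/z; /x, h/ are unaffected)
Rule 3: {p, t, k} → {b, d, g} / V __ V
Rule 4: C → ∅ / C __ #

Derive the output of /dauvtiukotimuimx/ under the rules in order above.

Rule 1 (pre-rhotic lowering): no segment meets the environment; /dauvtiukotimuimx/ is unchanged.
Rule 2 (regressive voicing assimilation): /v/ precedes the voiceless obstruent /t/, so it devoices to [f] by assimilation. /dauvtiukotimuimx/ → dauftiukotimuimx.
Rule 3 (intervocalic voicing): /k/ is a voiceless stop between vowels /u/ and /o/, so it voices to [g]. /t/ is a voiceless stop between vowels /o/ and /i/, so it voices to [d]. /dauftiukotimuimx/ → dauftiugodimuimx.
Rule 4 (final cluster simplification): /x/ is the second consonant of a word-final cluster /mx/, so it deletes. /dauftiugodimuimx/ → dauftiugodimuim.

dauftiugodimuim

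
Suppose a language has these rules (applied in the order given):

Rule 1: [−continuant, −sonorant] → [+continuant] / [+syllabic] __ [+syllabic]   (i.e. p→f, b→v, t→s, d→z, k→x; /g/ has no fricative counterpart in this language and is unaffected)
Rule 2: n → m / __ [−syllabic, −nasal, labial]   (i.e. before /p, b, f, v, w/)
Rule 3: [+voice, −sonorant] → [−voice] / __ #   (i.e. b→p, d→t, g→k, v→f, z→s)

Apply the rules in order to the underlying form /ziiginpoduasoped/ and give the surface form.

ziigimpozuasofet

Rule 1 (intervocalic spirantization): /d/ is a stop between vowels /o/ and /u/, so it spirantizes to the fricative [z]. /p/ is a stop between vowels /o/ and /e/, so it spirantizes to the fricative [f]. /ziiginpoduasoped/ → ziiginpozuasofed.
Rule 2 (nasal place assimilation): /n/ precedes the labial consonant /p/, so it assimilates in place to [m]. /ziiginpozuasofed/ → ziigimpozuasofed.
Rule 3 (final devoicing): /d/ is a voiced obstruent in word-final position, so it devoices to [t]. /ziigimpozuasofed/ → ziigimpozuasofet.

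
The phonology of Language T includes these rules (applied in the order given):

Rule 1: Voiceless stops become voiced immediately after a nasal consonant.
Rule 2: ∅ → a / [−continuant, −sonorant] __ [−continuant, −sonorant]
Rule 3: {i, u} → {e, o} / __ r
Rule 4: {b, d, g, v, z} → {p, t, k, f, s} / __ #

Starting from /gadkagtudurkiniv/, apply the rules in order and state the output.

gadakagatudorkinif

Rule 1 (post-nasal voicing): no segment meets the environment; /gadkagtudurkiniv/ is unchanged.
Rule 2 (stop-cluster a-epenthesis): /d/ and /k/ form a stop–stop cluster, so [a] is inserted between them. /g/ and /t/ form a stop–stop cluster, so [a] is inserted between them. /gadkagtudurkiniv/ → gadakagatudurkiniv.
Rule 3 (pre-rhotic lowering): /u/ is a high vowel immediately before /r/, so it lowers to [o]. /gadakagatudurkiniv/ → gadakagatudorkiniv.
Rule 4 (final devoicing): /v/ is a voiced obstruent in word-final position, so it devoices to [f]. /gadakagatudorkiniv/ → gadakagatudorkinif.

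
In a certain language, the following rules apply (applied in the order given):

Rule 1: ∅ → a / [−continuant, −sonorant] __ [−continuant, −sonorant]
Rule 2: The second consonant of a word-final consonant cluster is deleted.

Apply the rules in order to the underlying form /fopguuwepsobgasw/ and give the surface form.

Rule 1 (stop-cluster a-epenthesis): /p/ and /g/ form a stop–stop cluster, so [a] is inserted between them. /b/ and /g/ form a stop–stop cluster, so [a] is inserted between them. /fopguuwepsobgasw/ → fopaguuwepsobagasw.
Rule 2 (final cluster simplification): /w/ is the second consonant of a word-final cluster /sw/, so it deletes. /fopaguuwepsobagasw/ → fopaguuwepsobagas.

fopaguuwepsobagas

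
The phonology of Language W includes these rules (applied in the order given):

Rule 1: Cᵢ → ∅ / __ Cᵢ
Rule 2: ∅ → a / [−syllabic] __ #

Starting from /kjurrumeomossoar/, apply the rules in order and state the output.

kjurumeomosoara

Rule 1 (degemination): /rr/ is a geminate; the first /r/ deletes. /ss/ is a geminate; the first /s/ deletes. /kjurrumeomossoar/ → kjurumeomosoar.
Rule 2 (final a-epenthesis): the form ends in the consonant /r/, so [a] is inserted word-finally. /kjurumeomosoar/ → kjurumeomosoara.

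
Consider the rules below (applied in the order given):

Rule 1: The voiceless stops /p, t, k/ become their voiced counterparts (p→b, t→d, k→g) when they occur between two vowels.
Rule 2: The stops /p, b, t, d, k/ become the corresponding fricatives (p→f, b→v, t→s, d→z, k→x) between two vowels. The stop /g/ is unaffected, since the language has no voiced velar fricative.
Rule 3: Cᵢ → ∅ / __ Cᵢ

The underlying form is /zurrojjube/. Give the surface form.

Rule 1 (intervocalic voicing): no segment meets the environment; /zurrojjube/ is unchanged.
Rule 2 (intervocalic spirantization): /b/ is a stop between vowels /u/ and /e/, so it spirantizes to the fricative [v]. /zurrojjube/ → zurrojjuve.
Rule 3 (degemination): /rr/ is a geminate; the first /r/ deletes. /jj/ is a geminate; the first /j/ deletes. /zurrojjuve/ → zurojuve.

zurojuve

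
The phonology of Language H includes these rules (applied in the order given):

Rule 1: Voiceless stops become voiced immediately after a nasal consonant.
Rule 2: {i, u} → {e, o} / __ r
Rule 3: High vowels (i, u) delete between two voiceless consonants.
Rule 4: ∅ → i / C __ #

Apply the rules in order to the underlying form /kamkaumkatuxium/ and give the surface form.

kamgaumgatxiumi

Rule 1 (post-nasal voicing): /k/ is a voiceless stop immediately after the nasal /m/, so it voices to [g]. /k/ is a voiceless stop immediately after the nasal /m/, so it voices to [g]. /kamkaumkatuxium/ → kamgaumgatuxium.
Rule 2 (pre-rhotic lowering): no segment meets the environment; /kamgaumgatuxium/ is unchanged.
Rule 3 (high vowel syncope): /u/ is a high vowel flanked by voiceless consonants /t/ and /x/, so it deletes. /kamgaumgatuxium/ → kamgaumgatxium.
Rule 4 (final i-epenthesis): the form ends in the consonant /m/, so [i] is inserted word-finally. /kamgaumgatxium/ → kamgaumgatxiumi.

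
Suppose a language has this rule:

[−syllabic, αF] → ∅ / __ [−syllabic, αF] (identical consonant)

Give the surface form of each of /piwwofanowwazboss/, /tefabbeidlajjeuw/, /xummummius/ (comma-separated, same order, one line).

piwofanowazbos, tefabeidlajeuw, xumumius

/piwwofanowwazboss/: /ww/ is a geminate; the first /w/ deletes. /ww/ is a geminate; the first /w/ deletes. /ss/ is a geminate; the first /s/ deletes. → [piwofanowazbos].
/tefabbeidlajjeuw/: /bb/ is a geminate; the first /b/ deletes. /jj/ is a geminate; the first /j/ deletes. → [tefabeidlajeuw].
/xummummius/: /mm/ is a geminate; the first /m/ deletes. /mm/ is a geminate; the first /m/ deletes. → [xumumius].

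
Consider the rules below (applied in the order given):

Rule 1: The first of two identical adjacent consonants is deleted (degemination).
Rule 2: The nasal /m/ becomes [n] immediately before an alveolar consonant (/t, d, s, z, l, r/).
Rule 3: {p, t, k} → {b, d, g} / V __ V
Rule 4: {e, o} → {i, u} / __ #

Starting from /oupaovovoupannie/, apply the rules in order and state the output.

oubaovovoubanii

Rule 1 (degemination): /nn/ is a geminate; the first /n/ deletes. /oupaovovoupannie/ → oupaovovoupanie.
Rule 2 (nasal place assimilation): no segment meets the environment; /oupaovovoupanie/ is unchanged.
Rule 3 (intervocalic voicing): /p/ is a voiceless stop between vowels /u/ and /a/, so it voices to [b]. /p/ is a voiceless stop between vowels /u/ and /a/, so it voices to [b]. /oupaovovoupanie/ → oubaovovoubanie.
Rule 4 (final vowel raising): /e/ is a mid vowel in word-final position, so it raises to [i]. /oubaovovoubanie/ → oubaovovoubanii.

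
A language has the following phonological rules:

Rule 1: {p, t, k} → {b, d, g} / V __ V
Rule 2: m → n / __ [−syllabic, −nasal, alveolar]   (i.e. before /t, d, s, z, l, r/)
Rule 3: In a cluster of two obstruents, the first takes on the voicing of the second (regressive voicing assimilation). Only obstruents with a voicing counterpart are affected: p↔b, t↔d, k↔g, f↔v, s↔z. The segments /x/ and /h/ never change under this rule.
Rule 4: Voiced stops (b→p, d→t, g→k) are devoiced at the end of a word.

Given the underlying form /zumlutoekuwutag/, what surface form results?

Rule 1 (intervocalic voicing): /t/ is a voiceless stop between vowels /u/ and /o/, so it voices to [d]. /k/ is a voiceless stop between vowels /e/ and /u/, so it voices to [g]. /t/ is a voiceless stop between vowels /u/ and /a/, so it voices to [d]. /zumlutoekuwutag/ → zumludoeguwudag.
Rule 2 (nasal place assimilation): /m/ precedes the alveolar consonant /l/, so it assimilates in place to [n]. /zumludoeguwudag/ → zunludoeguwudag.
Rule 3 (regressive voicing assimilation): no segment meets the environment; /zunludoeguwudag/ is unchanged.
Rule 4 (final devoicing): /g/ is a voiced stop in word-final position, so it devoices to [k]. /zunludoeguwudag/ → zunludoeguwudak.

zunludoeguwudak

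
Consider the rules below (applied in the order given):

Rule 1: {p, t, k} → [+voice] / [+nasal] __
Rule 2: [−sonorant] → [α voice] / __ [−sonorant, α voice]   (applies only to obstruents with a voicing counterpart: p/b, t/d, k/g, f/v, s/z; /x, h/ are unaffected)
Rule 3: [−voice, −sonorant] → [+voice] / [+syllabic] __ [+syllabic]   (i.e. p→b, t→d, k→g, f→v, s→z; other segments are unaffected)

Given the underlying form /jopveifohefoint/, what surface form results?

Rule 1 (post-nasal voicing): /t/ is a voiceless stop immediately after the nasal /n/, so it voices to [d]. /jopveifohefoint/ → jopveifohefoind.
Rule 2 (regressive voicing assimilation): /p/ precedes the voiced obstruent /v/, so it voices to [b] by assimilation. /jopveifohefoind/ → jobveifohefoind.
Rule 3 (intervocalic voicing): /f/ is a voiceless obstruent between vowels /i/ and /o/, so it voices to [v]. /f/ is a voiceless obstruent between vowels /e/ and /o/, so it voices to [v]. /jobveifohefoind/ → jobveivohevoind.

jobveivohevoind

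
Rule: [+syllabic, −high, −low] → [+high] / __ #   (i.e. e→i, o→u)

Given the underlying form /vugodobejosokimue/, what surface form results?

/e/ is a mid vowel in word-final position, so it raises to [i].
The other instances of /o/, /e/ do not occur in the required environment and remain unchanged.
Surface form: [vugodobejosokimui].

vugodobejosokimui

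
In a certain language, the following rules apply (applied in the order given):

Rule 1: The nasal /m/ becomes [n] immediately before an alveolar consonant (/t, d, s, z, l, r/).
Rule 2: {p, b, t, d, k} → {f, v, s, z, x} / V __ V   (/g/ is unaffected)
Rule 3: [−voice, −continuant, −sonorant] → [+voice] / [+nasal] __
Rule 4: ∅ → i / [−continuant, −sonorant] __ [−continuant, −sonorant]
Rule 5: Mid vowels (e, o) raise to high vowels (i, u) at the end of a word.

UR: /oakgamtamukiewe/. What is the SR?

oakigandamuxiewi

Rule 1 (nasal place assimilation): /m/ precedes the alveolar consonant /t/, so it assimilates in place to [n]. /oakgamtamukiewe/ → oakgantamukiewe.
Rule 2 (intervocalic spirantization): /k/ is a stop between vowels /u/ and /i/, so it spirantizes to the fricative [x]. /oakgantamukiewe/ → oakgantamuxiewe.
Rule 3 (post-nasal voicing): /t/ is a voiceless stop immediately after the nasal /n/, so it voices to [d]. /oakgantamuxiewe/ → oakgandamuxiewe.
Rule 4 (stop-cluster i-epenthesis): /k/ and /g/ form a stop–stop cluster, so [i] is inserted between them. /oakgandamuxiewe/ → oakigandamuxiewe.
Rule 5 (final vowel raising): /e/ is a mid vowel in word-final position, so it raises to [i]. /oakigandamuxiewe/ → oakigandamuxiewi.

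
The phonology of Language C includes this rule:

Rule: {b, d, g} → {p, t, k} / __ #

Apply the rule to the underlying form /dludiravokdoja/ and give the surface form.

No segment of /dludiravokdoja/ meets the structural description of the rule, so the form surfaces unchanged.

dludiravokdoja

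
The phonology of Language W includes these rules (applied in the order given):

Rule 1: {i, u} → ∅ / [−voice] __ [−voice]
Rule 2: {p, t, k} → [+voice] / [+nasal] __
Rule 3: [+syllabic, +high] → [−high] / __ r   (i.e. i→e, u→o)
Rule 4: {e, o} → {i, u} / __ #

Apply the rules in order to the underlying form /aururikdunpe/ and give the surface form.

aororikdunbi

Rule 1 (high vowel syncope): no segment meets the environment; /aururikdunpe/ is unchanged.
Rule 2 (post-nasal voicing): /p/ is a voiceless stop immediately after the nasal /n/, so it voices to [b]. /aururikdunpe/ → aururikdunbe.
Rule 3 (pre-rhotic lowering): /u/ is a high vowel immediately before /r/, so it lowers to [o]. /u/ is a high vowel immediately before /r/, so it lowers to [o]. /aururikdunbe/ → aororikdunbe.
Rule 4 (final vowel raising): /e/ is a mid vowel in word-final position, so it raises to [i]. /aororikdunbe/ → aororikdunbi.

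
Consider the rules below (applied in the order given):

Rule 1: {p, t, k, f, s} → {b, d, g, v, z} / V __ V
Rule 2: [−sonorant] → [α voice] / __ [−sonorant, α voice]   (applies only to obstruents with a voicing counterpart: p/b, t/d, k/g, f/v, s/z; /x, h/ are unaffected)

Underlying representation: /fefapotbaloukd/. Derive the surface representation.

fevabodbalougd

Rule 1 (intervocalic voicing): /f/ is a voiceless obstruent between vowels /e/ and /a/, so it voices to [v]. /p/ is a voiceless obstruent between vowels /a/ and /o/, so it voices to [b]. /fefapotbaloukd/ → fevabotbaloukd.
Rule 2 (regressive voicing assimilation): /t/ precedes the voiced obstruent /b/, so it voices to [d] by assimilation. /k/ precedes the voiced obstruent /d/, so it voices to [g] by assimilation. /fevabotbaloukd/ → fevabodbalougd.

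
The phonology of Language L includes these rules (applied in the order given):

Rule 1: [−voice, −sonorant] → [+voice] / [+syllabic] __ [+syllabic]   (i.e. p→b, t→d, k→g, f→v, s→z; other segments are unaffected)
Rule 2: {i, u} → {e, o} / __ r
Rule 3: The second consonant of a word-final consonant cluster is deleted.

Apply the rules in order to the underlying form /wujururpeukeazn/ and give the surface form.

wujororpeugeaz

Rule 1 (intervocalic voicing): /k/ is a voiceless obstruent between vowels /u/ and /e/, so it voices to [g]. /wujururpeukeazn/ → wujururpeugeazn.
Rule 2 (pre-rhotic lowering): /u/ is a high vowel immediately before /r/, so it lowers to [o]. /u/ is a high vowel immediately before /r/, so it lowers to [o]. /wujururpeugeazn/ → wujororpeugeazn.
Rule 3 (final cluster simplification): /n/ is the second consonant of a word-final cluster /zn/, so it deletes. /wujororpeugeazn/ → wujororpeugeaz.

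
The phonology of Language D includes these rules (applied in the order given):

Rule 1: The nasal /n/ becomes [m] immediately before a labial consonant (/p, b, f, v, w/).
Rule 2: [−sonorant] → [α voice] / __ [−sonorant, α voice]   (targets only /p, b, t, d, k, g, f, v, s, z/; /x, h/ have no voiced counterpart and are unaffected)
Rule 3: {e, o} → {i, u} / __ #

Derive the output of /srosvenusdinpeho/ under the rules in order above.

Rule 1 (nasal place assimilation): /n/ precedes the labial consonant /p/, so it assimilates in place to [m]. /srosvenusdinpeho/ → srosvenusdimpeho.
Rule 2 (regressive voicing assimilation): /s/ precedes the voiced obstruent /v/, so it voices to [z] by assimilation. /s/ precedes the voiced obstruent /d/, so it voices to [z] by assimilation. /srosvenusdimpeho/ → srozvenuzdimpeho.
Rule 3 (final vowel raising): /o/ is a mid vowel in word-final position, so it raises to [u]. /srozvenuzdimpeho/ → srozvenuzdimpehu.

srozvenuzdimpehu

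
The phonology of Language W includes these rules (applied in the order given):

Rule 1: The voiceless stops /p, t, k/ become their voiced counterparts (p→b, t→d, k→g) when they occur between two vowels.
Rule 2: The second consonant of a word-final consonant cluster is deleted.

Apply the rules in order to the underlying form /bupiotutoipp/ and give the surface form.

bubiodudoip

Rule 1 (intervocalic voicing): /p/ is a voiceless stop between vowels /u/ and /i/, so it voices to [b]. /t/ is a voiceless stop between vowels /o/ and /u/, so it voices to [d]. /t/ is a voiceless stop between vowels /u/ and /o/, so it voices to [d]. /bupiotutoipp/ → bubiodudoipp.
Rule 2 (final cluster simplification): /p/ is the second consonant of a word-final cluster /pp/, so it deletes. /bubiodudoipp/ → bubiodudoip.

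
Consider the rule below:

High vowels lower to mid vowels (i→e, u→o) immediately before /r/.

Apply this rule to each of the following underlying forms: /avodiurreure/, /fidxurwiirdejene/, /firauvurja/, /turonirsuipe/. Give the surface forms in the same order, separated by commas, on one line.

/avodiurreure/: /u/ is a high vowel immediately before /r/, so it lowers to [o]. /u/ is a high vowel immediately before /r/, so it lowers to [o]. → [avodiorreore].
/fidxurwiirdejene/: /u/ is a high vowel immediately before /r/, so it lowers to [o]. /i/ is a high vowel immediately before /r/, so it lowers to [e]. → [fidxorwierdejene].
/firauvurja/: /i/ is a high vowel immediately before /r/, so it lowers to [e]. /u/ is a high vowel immediately before /r/, so it lowers to [o]. → [ferauvorja].
/turonirsuipe/: /u/ is a high vowel immediately before /r/, so it lowers to [o]. /i/ is a high vowel immediately before /r/, so it lowers to [e]. → [toronersuipe].

avodiorreore, fidxorwierdejene, ferauvorja, toronersuipe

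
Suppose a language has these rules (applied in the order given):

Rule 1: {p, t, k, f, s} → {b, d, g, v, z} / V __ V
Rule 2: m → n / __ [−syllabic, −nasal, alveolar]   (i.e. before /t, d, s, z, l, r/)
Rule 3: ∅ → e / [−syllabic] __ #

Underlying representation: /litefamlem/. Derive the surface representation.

lidevanleme

Rule 1 (intervocalic voicing): /t/ is a voiceless obstruent between vowels /i/ and /e/, so it voices to [d]. /f/ is a voiceless obstruent between vowels /e/ and /a/, so it voices to [v]. /litefamlem/ → lidevamlem.
Rule 2 (nasal place assimilation): /m/ precedes the alveolar consonant /l/, so it assimilates in place to [n]. /lidevamlem/ → lidevanlem.
Rule 3 (final e-epenthesis): the form ends in the consonant /m/, so [e] is inserted word-finally. /lidevanlem/ → lidevanleme.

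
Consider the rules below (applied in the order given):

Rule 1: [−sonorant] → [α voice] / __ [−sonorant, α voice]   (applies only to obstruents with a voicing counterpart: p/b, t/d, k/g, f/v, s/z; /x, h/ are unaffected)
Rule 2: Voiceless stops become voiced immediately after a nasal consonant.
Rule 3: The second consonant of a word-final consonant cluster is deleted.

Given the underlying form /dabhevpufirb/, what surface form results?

Rule 1 (regressive voicing assimilation): /b/ precedes the voiceless obstruent /h/, so it devoices to [p] by assimilation. /v/ precedes the voiceless obstruent /p/, so it devoices to [f] by assimilation. /dabhevpufirb/ → daphefpufirb.
Rule 2 (post-nasal voicing): no segment meets the environment; /daphefpufirb/ is unchanged.
Rule 3 (final cluster simplification): /b/ is the second consonant of a word-final cluster /rb/, so it deletes. /daphefpufirb/ → daphefpufir.

daphefpufir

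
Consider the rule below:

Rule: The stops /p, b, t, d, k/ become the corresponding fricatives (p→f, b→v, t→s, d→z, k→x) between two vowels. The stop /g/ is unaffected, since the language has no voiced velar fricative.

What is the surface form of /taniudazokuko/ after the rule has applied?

/d/ is a stop between vowels /u/ and /a/, so it spirantizes to the fricative [z].
/k/ is a stop between vowels /o/ and /u/, so it spirantizes to the fricative [x].
/k/ is a stop between vowels /u/ and /o/, so it spirantizes to the fricative [x].
Surface form: [taniuzazoxuxo].

taniuzazoxuxo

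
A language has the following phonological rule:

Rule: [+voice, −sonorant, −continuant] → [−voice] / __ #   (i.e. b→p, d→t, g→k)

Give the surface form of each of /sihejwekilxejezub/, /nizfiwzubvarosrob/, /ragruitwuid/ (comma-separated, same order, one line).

sihejwekilxejezup, nizfiwzubvarosrop, ragruitwuit

/sihejwekilxejezub/: /b/ is a voiced stop in word-final position, so it devoices to [p]. → [sihejwekilxejezup].
/nizfiwzubvarosrob/: /b/ is a voiced stop in word-final position, so it devoices to [p]. → [nizfiwzubvarosrop].
/ragruitwuid/: /d/ is a voiced stop in word-final position, so it devoices to [t]. → [ragruitwuit].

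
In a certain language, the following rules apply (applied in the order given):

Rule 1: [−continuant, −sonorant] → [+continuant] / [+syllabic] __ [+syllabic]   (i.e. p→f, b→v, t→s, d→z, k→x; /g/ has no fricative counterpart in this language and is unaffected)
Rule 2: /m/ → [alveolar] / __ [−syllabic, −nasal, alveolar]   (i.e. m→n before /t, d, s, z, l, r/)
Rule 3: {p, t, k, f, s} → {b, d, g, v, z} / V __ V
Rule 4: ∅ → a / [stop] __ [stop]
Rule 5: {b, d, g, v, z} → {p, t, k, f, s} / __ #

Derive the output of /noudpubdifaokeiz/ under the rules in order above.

noudapubadivaoxeis

Rule 1 (intervocalic spirantization): /k/ is a stop between vowels /o/ and /e/, so it spirantizes to the fricative [x]. /noudpubdifaokeiz/ → noudpubdifaoxeiz.
Rule 2 (nasal place assimilation): no segment meets the environment; /noudpubdifaoxeiz/ is unchanged.
Rule 3 (intervocalic voicing): /f/ is a voiceless obstruent between vowels /i/ and /a/, so it voices to [v]. /noudpubdifaoxeiz/ → noudpubdivaoxeiz.
Rule 4 (stop-cluster a-epenthesis): /d/ and /p/ form a stop–stop cluster, so [a] is inserted between them. /b/ and /d/ form a stop–stop cluster, so [a] is inserted between them. /noudpubdivaoxeiz/ → noudapubadivaoxeiz.
Rule 5 (final devoicing): /z/ is a voiced obstruent in word-final position, so it devoices to [s]. /noudapubadivaoxeiz/ → noudapubadivaoxeis.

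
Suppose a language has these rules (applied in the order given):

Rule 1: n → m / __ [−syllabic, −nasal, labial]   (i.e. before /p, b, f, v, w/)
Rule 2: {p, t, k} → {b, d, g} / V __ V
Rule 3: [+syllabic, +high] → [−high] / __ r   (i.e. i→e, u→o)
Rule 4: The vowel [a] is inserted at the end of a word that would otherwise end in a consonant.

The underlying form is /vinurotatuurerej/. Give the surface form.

Rule 1 (nasal place assimilation): no segment meets the environment; /vinurotatuurerej/ is unchanged.
Rule 2 (intervocalic voicing): /t/ is a voiceless stop between vowels /o/ and /a/, so it voices to [d]. /t/ is a voiceless stop between vowels /a/ and /u/, so it voices to [d]. /vinurotatuurerej/ → vinurodaduurerej.
Rule 3 (pre-rhotic lowering): /u/ is a high vowel immediately before /r/, so it lowers to [o]. /u/ is a high vowel immediately before /r/, so it lowers to [o]. /vinurodaduurerej/ → vinorodaduorerej.
Rule 4 (final a-epenthesis): the form ends in the consonant /j/, so [a] is inserted word-finally. /vinorodaduorerej/ → vinorodaduorereja.

vinorodaduorereja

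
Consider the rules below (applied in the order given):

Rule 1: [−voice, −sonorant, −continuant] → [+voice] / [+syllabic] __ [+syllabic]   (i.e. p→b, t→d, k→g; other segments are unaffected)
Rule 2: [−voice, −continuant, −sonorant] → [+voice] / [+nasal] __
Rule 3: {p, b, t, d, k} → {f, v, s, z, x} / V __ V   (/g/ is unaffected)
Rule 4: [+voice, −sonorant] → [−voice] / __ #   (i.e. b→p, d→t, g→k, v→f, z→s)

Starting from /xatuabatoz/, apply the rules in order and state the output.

xazuavazos

Rule 1 (intervocalic voicing): /t/ is a voiceless stop between vowels /a/ and /u/, so it voices to [d]. /t/ is a voiceless stop between vowels /a/ and /o/, so it voices to [d]. /xatuabatoz/ → xaduabadoz.
Rule 2 (post-nasal voicing): no segment meets the environment; /xaduabadoz/ is unchanged.
Rule 3 (intervocalic spirantization): /d/ is a stop between vowels /a/ and /u/, so it spirantizes to the fricative [z]. /b/ is a stop between vowels /a/ and /a/, so it spirantizes to the fricative [v]. /d/ is a stop between vowels /a/ and /o/, so it spirantizes to the fricative [z]. /xaduabadoz/ → xazuavazoz.
Rule 4 (final devoicing): /z/ is a voiced obstruent in word-final position, so it devoices to [s]. /xazuavazoz/ → xazuavazos.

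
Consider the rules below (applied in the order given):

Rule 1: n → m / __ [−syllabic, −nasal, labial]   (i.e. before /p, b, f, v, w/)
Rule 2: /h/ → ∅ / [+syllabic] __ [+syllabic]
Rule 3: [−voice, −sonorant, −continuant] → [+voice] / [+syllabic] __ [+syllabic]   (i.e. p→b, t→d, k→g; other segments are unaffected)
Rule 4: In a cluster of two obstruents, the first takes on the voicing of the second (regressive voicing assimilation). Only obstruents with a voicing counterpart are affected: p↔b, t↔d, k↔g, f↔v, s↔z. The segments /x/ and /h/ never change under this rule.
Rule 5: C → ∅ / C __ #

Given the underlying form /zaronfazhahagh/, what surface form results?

zaromfashaak

Rule 1 (nasal place assimilation): /n/ precedes the labial consonant /f/, so it assimilates in place to [m]. /zaronfazhahagh/ → zaromfazhahagh.
Rule 2 (intervocalic h-deletion): /h/ occurs between vowels /a/ and /a/, so it deletes. /zaromfazhahagh/ → zaromfazhaagh.
Rule 3 (intervocalic voicing): no segment meets the environment; /zaromfazhaagh/ is unchanged.
Rule 4 (regressive voicing assimilation): /z/ precedes the voiceless obstruent /h/, so it devoices to [s] by assimilation. /g/ precedes the voiceless obstruent /h/, so it devoices to [k] by assimilation. /zaromfazhaagh/ → zaromfashaakh.
Rule 5 (final cluster simplification): /h/ is the second consonant of a word-final cluster /kh/, so it deletes. /zaromfashaakh/ → zaromfashaak.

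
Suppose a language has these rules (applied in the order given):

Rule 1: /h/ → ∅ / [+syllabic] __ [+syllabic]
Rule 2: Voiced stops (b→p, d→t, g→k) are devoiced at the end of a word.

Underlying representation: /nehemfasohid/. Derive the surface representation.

Rule 1 (intervocalic h-deletion): /h/ occurs between vowels /e/ and /e/, so it deletes. /h/ occurs between vowels /o/ and /i/, so it deletes. /nehemfasohid/ → neemfasoid.
Rule 2 (final devoicing): /d/ is a voiced stop in word-final position, so it devoices to [t]. /neemfasoid/ → neemfasoit.

neemfasoit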